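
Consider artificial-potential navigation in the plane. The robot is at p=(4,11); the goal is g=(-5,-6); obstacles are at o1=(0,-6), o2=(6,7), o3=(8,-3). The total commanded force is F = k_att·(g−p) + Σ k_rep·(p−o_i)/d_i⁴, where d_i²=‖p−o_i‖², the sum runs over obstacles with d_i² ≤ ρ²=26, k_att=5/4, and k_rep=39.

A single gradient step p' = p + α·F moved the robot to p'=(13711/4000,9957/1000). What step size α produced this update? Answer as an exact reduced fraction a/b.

α = 1/20

F_att = 5/4·(g−p) = 5/4·(-9,-17) = (-11.2500,-21.2500)
o1: d²=305 > ρ²=26 → inactive
o2: d²=20 ≤ ρ²=26; F_rep = 39·(-2,4)/20² = (-0.1950,0.3900)
o3: d²=212 > ρ²=26 → inactive
F = F_att + ΣF_rep = (-11.4450,-20.8600)
Δp = p'−p = (-0.5723,-1.0430); α = Δx/Fx = (-2289/4000) / (-2289/200) = 1/20
check: Δy/Fy = (-1043/1000) / (-1043/50) = 1/20 ✓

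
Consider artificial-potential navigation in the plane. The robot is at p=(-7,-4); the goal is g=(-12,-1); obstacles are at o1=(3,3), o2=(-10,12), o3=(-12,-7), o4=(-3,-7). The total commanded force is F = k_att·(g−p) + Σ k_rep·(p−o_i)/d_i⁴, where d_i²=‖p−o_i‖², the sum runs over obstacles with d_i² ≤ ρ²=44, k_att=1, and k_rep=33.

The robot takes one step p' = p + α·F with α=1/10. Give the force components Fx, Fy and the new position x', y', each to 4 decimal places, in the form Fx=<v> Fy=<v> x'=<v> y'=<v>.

Fx=-5.0685 Fy=3.2440 x'=-7.5068 y'=-3.6756

F_att = 1·(g−p) = 1·(-5,3) = (-5.0000,3.0000)
o1: d²=149 > ρ²=44 → inactive
o2: d²=265 > ρ²=44 → inactive
o3: d²=34 ≤ ρ²=44; F_rep = 33·(5,3)/34² = (0.1427,0.0856)
o4: d²=25 ≤ ρ²=44; F_rep = 33·(-4,3)/25² = (-0.2112,0.1584)
F = F_att + ΣF_rep = (-5.0685,3.2440)
p' = p + 1/10·F = (-7.5068,-3.6756)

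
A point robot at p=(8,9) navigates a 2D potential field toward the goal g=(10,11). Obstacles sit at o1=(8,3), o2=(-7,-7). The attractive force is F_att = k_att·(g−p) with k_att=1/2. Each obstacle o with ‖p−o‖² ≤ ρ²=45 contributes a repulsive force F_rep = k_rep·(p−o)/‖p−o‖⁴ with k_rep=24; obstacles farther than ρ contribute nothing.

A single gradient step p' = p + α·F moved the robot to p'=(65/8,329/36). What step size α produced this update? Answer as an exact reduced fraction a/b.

F_att = 1/2·(g−p) = 1/2·(2,2) = (1.0000,1.0000)
o1: d²=36 ≤ ρ²=45; F_rep = 24·(0,6)/36² = (0.0000,0.1111)
o2: d²=481 > ρ²=45 → inactive
F = F_att + ΣF_rep = (1.0000,1.1111)
Δp = p'−p = (0.1250,0.1389); α = Δx/Fx = (1/8) / (1) = 1/8
check: Δy/Fy = (5/36) / (10/9) = 1/8 ✓

α = 1/8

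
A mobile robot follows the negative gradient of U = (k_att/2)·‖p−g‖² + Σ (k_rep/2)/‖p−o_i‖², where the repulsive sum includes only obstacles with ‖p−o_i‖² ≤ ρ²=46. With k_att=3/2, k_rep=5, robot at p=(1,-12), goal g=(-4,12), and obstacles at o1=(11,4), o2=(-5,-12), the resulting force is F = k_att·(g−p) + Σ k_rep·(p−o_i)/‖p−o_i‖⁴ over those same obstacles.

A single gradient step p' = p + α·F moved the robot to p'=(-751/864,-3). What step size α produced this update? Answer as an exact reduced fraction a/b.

α = 1/4

F_att = 3/2·(g−p) = 3/2·(-5,24) = (-7.5000,36.0000)
o1: d²=356 > ρ²=46 → inactive
o2: d²=36 ≤ ρ²=46; F_rep = 5·(6,0)/36² = (0.0231,0.0000)
F = F_att + ΣF_rep = (-7.4769,36.0000)
Δp = p'−p = (-1.8692,9.0000); α = Δx/Fx = (-1615/864) / (-1615/216) = 1/4
check: Δy/Fy = (9) / (36) = 1/4 ✓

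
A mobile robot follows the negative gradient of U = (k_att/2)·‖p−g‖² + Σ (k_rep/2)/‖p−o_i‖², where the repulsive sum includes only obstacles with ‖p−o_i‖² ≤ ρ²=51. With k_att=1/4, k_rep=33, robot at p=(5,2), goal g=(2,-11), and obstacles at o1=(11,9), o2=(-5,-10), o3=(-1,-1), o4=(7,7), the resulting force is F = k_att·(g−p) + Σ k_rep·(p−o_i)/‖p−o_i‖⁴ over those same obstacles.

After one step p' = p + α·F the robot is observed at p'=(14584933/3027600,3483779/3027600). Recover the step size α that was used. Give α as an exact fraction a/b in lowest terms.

F_att = 1/4·(g−p) = 1/4·(-3,-13) = (-0.7500,-3.2500)
o1: d²=85 > ρ²=51 → inactive
o2: d²=244 > ρ²=51 → inactive
o3: d²=45 ≤ ρ²=51; F_rep = 33·(6,3)/45² = (0.0978,0.0489)
o4: d²=29 ≤ ρ²=51; F_rep = 33·(-2,-5)/29² = (-0.0785,-0.1962)
F = F_att + ΣF_rep = (-0.7307,-3.3973)
Δp = p'−p = (-0.1827,-0.8493); α = Δx/Fx = (-553067/3027600) / (-553067/756900) = 1/4
check: Δy/Fy = (-2571421/3027600) / (-2571421/756900) = 1/4 ✓

α = 1/4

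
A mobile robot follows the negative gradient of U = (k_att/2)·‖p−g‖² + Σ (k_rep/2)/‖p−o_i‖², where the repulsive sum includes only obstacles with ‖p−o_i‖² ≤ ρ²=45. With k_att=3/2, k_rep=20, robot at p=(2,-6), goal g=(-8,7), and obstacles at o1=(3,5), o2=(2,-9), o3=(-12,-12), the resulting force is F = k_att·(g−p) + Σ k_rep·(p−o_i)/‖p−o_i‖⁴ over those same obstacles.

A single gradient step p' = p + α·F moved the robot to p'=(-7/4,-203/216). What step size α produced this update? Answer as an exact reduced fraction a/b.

F_att = 3/2·(g−p) = 3/2·(-10,13) = (-15.0000,19.5000)
o1: d²=122 > ρ²=45 → inactive
o2: d²=9 ≤ ρ²=45; F_rep = 20·(0,3)/9² = (0.0000,0.7407)
o3: d²=232 > ρ²=45 → inactive
F = F_att + ΣF_rep = (-15.0000,20.2407)
Δp = p'−p = (-3.7500,5.0602); α = Δx/Fx = (-15/4) / (-15) = 1/4
check: Δy/Fy = (1093/216) / (1093/54) = 1/4 ✓

α = 1/4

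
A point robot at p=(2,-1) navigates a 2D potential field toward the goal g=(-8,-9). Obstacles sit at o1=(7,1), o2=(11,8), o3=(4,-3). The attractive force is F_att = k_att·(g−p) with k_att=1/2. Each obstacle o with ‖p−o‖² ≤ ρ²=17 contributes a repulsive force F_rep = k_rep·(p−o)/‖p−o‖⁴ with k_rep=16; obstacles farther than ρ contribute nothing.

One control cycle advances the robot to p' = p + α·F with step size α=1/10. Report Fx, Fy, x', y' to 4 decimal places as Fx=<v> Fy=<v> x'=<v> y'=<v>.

Fx=-5.5000 Fy=-3.5000 x'=1.4500 y'=-1.3500

F_att = 1/2·(g−p) = 1/2·(-10,-8) = (-5.0000,-4.0000)
o1: d²=29 > ρ²=17 → inactive
o2: d²=162 > ρ²=17 → inactive
o3: d²=8 ≤ ρ²=17; F_rep = 16·(-2,2)/8² = (-0.5000,0.5000)
F = F_att + ΣF_rep = (-5.5000,-3.5000)
p' = p + 1/10·F = (1.4500,-1.3500)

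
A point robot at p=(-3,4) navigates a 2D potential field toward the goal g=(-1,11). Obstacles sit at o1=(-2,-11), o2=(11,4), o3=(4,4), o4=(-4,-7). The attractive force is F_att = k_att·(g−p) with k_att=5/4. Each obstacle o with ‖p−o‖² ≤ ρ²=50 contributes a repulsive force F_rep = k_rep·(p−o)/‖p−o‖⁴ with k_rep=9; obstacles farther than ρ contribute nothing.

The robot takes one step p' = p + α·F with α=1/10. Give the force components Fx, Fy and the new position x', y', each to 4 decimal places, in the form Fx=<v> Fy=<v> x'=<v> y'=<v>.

Fx=2.4738 Fy=8.7500 x'=-2.7526 y'=4.8750

F_att = 5/4·(g−p) = 5/4·(2,7) = (2.5000,8.7500)
o1: d²=226 > ρ²=50 → inactive
o2: d²=196 > ρ²=50 → inactive
o3: d²=49 ≤ ρ²=50; F_rep = 9·(-7,0)/49² = (-0.0262,0.0000)
o4: d²=122 > ρ²=50 → inactive
F = F_att + ΣF_rep = (2.4738,8.7500)
p' = p + 1/10·F = (-2.7526,4.8750)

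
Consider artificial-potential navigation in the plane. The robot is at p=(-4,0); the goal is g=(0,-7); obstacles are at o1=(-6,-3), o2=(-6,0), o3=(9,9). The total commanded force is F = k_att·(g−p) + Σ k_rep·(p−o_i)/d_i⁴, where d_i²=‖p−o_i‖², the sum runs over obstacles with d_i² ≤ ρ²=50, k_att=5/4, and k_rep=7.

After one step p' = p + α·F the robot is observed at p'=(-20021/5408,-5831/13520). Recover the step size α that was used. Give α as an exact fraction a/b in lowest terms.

F_att = 5/4·(g−p) = 5/4·(4,-7) = (5.0000,-8.7500)
o1: d²=13 ≤ ρ²=50; F_rep = 7·(2,3)/13² = (0.0828,0.1243)
o2: d²=4 ≤ ρ²=50; F_rep = 7·(2,0)/4² = (0.8750,0.0000)
o3: d²=250 > ρ²=50 → inactive
F = F_att + ΣF_rep = (5.9578,-8.6257)
Δp = p'−p = (0.2979,-0.4313); α = Δx/Fx = (1611/5408) / (8055/1352) = 1/20
check: Δy/Fy = (-5831/13520) / (-5831/676) = 1/20 ✓

α = 1/20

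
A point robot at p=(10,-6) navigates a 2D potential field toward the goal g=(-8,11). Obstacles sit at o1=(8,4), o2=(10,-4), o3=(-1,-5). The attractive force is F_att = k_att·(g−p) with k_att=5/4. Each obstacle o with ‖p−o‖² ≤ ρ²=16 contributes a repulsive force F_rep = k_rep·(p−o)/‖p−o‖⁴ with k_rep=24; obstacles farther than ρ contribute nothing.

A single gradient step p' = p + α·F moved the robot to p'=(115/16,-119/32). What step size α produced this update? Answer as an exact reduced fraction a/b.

α = 1/8

F_att = 5/4·(g−p) = 5/4·(-18,17) = (-22.5000,21.2500)
o1: d²=104 > ρ²=16 → inactive
o2: d²=4 ≤ ρ²=16; F_rep = 24·(0,-2)/4² = (0.0000,-3.0000)
o3: d²=122 > ρ²=16 → inactive
F = F_att + ΣF_rep = (-22.5000,18.2500)
Δp = p'−p = (-2.8125,2.2812); α = Δx/Fx = (-45/16) / (-45/2) = 1/8
check: Δy/Fy = (73/32) / (73/4) = 1/8 ✓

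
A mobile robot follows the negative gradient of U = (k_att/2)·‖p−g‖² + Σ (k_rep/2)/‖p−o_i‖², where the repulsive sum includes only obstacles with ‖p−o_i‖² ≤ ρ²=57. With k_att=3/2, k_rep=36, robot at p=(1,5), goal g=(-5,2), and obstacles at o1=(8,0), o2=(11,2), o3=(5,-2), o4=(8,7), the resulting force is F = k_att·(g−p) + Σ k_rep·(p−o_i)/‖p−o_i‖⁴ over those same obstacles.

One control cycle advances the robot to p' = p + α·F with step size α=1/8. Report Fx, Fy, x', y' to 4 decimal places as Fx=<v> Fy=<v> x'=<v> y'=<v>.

F_att = 3/2·(g−p) = 3/2·(-6,-3) = (-9.0000,-4.5000)
o1: d²=74 > ρ²=57 → inactive
o2: d²=109 > ρ²=57 → inactive
o3: d²=65 > ρ²=57 → inactive
o4: d²=53 ≤ ρ²=57; F_rep = 36·(-7,-2)/53² = (-0.0897,-0.0256)
F = F_att + ΣF_rep = (-9.0897,-4.5256)
p' = p + 1/8·F = (-0.1362,4.4343)

Fx=-9.0897 Fy=-4.5256 x'=-0.1362 y'=4.4343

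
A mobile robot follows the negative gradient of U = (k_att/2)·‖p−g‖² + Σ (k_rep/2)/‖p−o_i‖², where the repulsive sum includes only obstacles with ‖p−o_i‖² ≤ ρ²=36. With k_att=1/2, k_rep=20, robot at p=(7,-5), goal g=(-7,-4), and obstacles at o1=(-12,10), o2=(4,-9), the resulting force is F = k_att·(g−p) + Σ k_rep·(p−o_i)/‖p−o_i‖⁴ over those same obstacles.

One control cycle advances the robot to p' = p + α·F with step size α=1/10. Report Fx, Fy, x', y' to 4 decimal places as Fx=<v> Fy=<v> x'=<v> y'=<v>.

F_att = 1/2·(g−p) = 1/2·(-14,1) = (-7.0000,0.5000)
o1: d²=586 > ρ²=36 → inactive
o2: d²=25 ≤ ρ²=36; F_rep = 20·(3,4)/25² = (0.0960,0.1280)
F = F_att + ΣF_rep = (-6.9040,0.6280)
p' = p + 1/10·F = (6.3096,-4.9372)

Fx=-6.9040 Fy=0.6280 x'=6.3096 y'=-4.9372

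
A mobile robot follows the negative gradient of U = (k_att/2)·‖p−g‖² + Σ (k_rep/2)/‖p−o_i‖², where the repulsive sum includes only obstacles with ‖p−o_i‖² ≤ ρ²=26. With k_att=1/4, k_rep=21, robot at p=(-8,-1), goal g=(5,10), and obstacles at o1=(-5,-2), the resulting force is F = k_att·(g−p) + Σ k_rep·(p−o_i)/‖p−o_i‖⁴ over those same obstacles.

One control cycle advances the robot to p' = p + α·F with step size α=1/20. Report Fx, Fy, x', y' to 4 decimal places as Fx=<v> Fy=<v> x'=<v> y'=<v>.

F_att = 1/4·(g−p) = 1/4·(13,11) = (3.2500,2.7500)
o1: d²=10 ≤ ρ²=26; F_rep = 21·(-3,1)/10² = (-0.6300,0.2100)
F = F_att + ΣF_rep = (2.6200,2.9600)
p' = p + 1/20·F = (-7.8690,-0.8520)

Fx=2.6200 Fy=2.9600 x'=-7.8690 y'=-0.8520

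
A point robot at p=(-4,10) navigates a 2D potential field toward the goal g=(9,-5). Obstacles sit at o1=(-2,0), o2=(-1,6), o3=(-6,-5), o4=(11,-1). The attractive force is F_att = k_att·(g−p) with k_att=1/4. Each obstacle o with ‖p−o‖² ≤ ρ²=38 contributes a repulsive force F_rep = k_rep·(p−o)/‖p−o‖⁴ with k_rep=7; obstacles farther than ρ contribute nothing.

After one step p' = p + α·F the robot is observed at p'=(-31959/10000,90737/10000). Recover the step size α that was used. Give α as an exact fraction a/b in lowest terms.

F_att = 1/4·(g−p) = 1/4·(13,-15) = (3.2500,-3.7500)
o1: d²=104 > ρ²=38 → inactive
o2: d²=25 ≤ ρ²=38; F_rep = 7·(-3,4)/25² = (-0.0336,0.0448)
o3: d²=229 > ρ²=38 → inactive
o4: d²=346 > ρ²=38 → inactive
F = F_att + ΣF_rep = (3.2164,-3.7052)
Δp = p'−p = (0.8041,-0.9263); α = Δx/Fx = (8041/10000) / (8041/2500) = 1/4
check: Δy/Fy = (-9263/10000) / (-9263/2500) = 1/4 ✓

α = 1/4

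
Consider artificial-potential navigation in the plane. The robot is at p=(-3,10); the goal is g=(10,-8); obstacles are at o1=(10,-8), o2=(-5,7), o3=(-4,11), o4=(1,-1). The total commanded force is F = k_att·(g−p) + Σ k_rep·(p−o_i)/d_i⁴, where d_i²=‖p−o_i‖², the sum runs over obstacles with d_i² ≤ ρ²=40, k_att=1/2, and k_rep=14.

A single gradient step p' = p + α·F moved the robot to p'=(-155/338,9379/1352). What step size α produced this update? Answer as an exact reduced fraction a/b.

α = 1/4

F_att = 1/2·(g−p) = 1/2·(13,-18) = (6.5000,-9.0000)
o1: d²=493 > ρ²=40 → inactive
o2: d²=13 ≤ ρ²=40; F_rep = 14·(2,3)/13² = (0.1657,0.2485)
o3: d²=2 ≤ ρ²=40; F_rep = 14·(1,-1)/2² = (3.5000,-3.5000)
o4: d²=137 > ρ²=40 → inactive
F = F_att + ΣF_rep = (10.1657,-12.2515)
Δp = p'−p = (2.5414,-3.0629); α = Δx/Fx = (859/338) / (1718/169) = 1/4
check: Δy/Fy = (-4141/1352) / (-4141/338) = 1/4 ✓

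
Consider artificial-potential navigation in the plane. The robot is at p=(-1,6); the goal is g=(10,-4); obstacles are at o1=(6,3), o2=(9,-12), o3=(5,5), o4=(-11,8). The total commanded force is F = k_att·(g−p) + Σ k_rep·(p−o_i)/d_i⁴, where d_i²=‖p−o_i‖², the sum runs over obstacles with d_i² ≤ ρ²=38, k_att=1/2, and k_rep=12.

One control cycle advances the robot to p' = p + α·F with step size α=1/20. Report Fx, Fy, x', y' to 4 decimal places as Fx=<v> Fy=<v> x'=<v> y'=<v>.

Fx=5.4474 Fy=-4.9912 x'=-0.7276 y'=5.7504

F_att = 1/2·(g−p) = 1/2·(11,-10) = (5.5000,-5.0000)
o1: d²=58 > ρ²=38 → inactive
o2: d²=424 > ρ²=38 → inactive
o3: d²=37 ≤ ρ²=38; F_rep = 12·(-6,1)/37² = (-0.0526,0.0088)
o4: d²=104 > ρ²=38 → inactive
F = F_att + ΣF_rep = (5.4474,-4.9912)
p' = p + 1/20·F = (-0.7276,5.7504)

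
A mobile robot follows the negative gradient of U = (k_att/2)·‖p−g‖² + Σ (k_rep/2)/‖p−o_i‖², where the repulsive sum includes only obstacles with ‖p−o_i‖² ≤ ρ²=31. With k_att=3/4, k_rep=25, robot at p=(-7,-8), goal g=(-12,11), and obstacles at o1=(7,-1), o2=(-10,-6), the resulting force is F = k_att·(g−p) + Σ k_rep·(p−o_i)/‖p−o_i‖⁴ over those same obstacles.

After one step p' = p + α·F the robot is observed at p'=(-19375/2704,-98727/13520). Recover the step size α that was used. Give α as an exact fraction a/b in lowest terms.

α = 1/20

F_att = 3/4·(g−p) = 3/4·(-5,19) = (-3.7500,14.2500)
o1: d²=245 > ρ²=31 → inactive
o2: d²=13 ≤ ρ²=31; F_rep = 25·(3,-2)/13² = (0.4438,-0.2959)
F = F_att + ΣF_rep = (-3.3062,13.9541)
Δp = p'−p = (-0.1653,0.6977); α = Δx/Fx = (-447/2704) / (-2235/676) = 1/20
check: Δy/Fy = (9433/13520) / (9433/676) = 1/20 ✓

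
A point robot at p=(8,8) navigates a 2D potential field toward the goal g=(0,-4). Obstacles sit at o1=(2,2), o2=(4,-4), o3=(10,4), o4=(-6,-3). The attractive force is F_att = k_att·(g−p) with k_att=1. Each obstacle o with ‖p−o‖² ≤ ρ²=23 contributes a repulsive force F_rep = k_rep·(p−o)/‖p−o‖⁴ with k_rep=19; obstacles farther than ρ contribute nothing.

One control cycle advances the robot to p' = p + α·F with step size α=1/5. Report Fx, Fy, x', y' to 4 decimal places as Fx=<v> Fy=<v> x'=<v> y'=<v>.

Fx=-8.0950 Fy=-11.8100 x'=6.3810 y'=5.6380

F_att = 1·(g−p) = 1·(-8,-12) = (-8.0000,-12.0000)
o1: d²=72 > ρ²=23 → inactive
o2: d²=160 > ρ²=23 → inactive
o3: d²=20 ≤ ρ²=23; F_rep = 19·(-2,4)/20² = (-0.0950,0.1900)
o4: d²=317 > ρ²=23 → inactive
F = F_att + ΣF_rep = (-8.0950,-11.8100)
p' = p + 1/5·F = (6.3810,5.6380)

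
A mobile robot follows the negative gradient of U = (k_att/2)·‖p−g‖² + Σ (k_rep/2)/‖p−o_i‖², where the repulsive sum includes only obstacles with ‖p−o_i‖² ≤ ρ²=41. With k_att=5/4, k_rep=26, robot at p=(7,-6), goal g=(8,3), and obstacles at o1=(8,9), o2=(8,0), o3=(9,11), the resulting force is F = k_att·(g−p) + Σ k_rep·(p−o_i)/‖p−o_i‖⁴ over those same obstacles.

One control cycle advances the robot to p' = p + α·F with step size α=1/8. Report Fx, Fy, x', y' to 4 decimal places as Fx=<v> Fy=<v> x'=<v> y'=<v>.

F_att = 5/4·(g−p) = 5/4·(1,9) = (1.2500,11.2500)
o1: d²=226 > ρ²=41 → inactive
o2: d²=37 ≤ ρ²=41; F_rep = 26·(-1,-6)/37² = (-0.0190,-0.1140)
o3: d²=293 > ρ²=41 → inactive
F = F_att + ΣF_rep = (1.2310,11.1360)
p' = p + 1/8·F = (7.1539,-4.6080)

Fx=1.2310 Fy=11.1360 x'=7.1539 y'=-4.6080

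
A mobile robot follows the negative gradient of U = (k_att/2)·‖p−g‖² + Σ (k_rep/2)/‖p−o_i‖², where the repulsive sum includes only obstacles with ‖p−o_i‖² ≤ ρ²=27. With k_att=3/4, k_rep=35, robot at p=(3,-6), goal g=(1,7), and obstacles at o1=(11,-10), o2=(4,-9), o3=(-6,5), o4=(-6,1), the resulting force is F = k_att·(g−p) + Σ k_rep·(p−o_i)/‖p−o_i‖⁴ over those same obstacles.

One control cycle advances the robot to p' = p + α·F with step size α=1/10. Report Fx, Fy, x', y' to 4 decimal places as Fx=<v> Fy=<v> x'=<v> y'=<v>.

F_att = 3/4·(g−p) = 3/4·(-2,13) = (-1.5000,9.7500)
o1: d²=80 > ρ²=27 → inactive
o2: d²=10 ≤ ρ²=27; F_rep = 35·(-1,3)/10² = (-0.3500,1.0500)
o3: d²=202 > ρ²=27 → inactive
o4: d²=130 > ρ²=27 → inactive
F = F_att + ΣF_rep = (-1.8500,10.8000)
p' = p + 1/10·F = (2.8150,-4.9200)

Fx=-1.8500 Fy=10.8000 x'=2.8150 y'=-4.9200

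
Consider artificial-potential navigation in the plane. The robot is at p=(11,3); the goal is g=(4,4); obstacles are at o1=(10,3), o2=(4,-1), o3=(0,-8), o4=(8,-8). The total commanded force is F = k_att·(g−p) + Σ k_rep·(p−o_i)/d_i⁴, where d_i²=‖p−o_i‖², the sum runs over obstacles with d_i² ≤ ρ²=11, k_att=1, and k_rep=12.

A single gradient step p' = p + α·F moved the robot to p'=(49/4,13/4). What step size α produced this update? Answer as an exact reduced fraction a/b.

α = 1/4

F_att = 1·(g−p) = 1·(-7,1) = (-7.0000,1.0000)
o1: d²=1 ≤ ρ²=11; F_rep = 12·(1,0)/1² = (12.0000,0.0000)
o2: d²=65 > ρ²=11 → inactive
o3: d²=242 > ρ²=11 → inactive
o4: d²=130 > ρ²=11 → inactive
F = F_att + ΣF_rep = (5.0000,1.0000)
Δp = p'−p = (1.2500,0.2500); α = Δx/Fx = (5/4) / (5) = 1/4
check: Δy/Fy = (1/4) / (1) = 1/4 ✓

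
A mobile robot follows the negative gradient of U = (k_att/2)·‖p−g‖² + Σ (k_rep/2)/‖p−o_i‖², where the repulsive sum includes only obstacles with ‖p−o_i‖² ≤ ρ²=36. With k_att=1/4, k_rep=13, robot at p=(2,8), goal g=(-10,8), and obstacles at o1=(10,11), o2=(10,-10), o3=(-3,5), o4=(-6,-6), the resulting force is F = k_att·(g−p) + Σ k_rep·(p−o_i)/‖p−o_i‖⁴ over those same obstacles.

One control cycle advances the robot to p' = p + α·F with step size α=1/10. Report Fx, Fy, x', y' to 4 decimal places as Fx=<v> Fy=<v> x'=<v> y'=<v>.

F_att = 1/4·(g−p) = 1/4·(-12,0) = (-3.0000,0.0000)
o1: d²=73 > ρ²=36 → inactive
o2: d²=388 > ρ²=36 → inactive
o3: d²=34 ≤ ρ²=36; F_rep = 13·(5,3)/34² = (0.0562,0.0337)
o4: d²=260 > ρ²=36 → inactive
F = F_att + ΣF_rep = (-2.9438,0.0337)
p' = p + 1/10·F = (1.7056,8.0034)

Fx=-2.9438 Fy=0.0337 x'=1.7056 y'=8.0034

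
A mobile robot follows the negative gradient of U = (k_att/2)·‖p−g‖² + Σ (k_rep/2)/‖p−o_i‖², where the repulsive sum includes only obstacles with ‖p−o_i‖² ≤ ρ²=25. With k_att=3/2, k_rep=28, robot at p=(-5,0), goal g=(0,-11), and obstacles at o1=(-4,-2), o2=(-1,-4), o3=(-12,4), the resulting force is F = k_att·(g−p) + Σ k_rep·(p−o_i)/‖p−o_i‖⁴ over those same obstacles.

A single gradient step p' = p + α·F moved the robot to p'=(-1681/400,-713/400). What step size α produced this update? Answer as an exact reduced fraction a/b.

F_att = 3/2·(g−p) = 3/2·(5,-11) = (7.5000,-16.5000)
o1: d²=5 ≤ ρ²=25; F_rep = 28·(-1,2)/5² = (-1.1200,2.2400)
o2: d²=32 > ρ²=25 → inactive
o3: d²=65 > ρ²=25 → inactive
F = F_att + ΣF_rep = (6.3800,-14.2600)
Δp = p'−p = (0.7975,-1.7825); α = Δx/Fx = (319/400) / (319/50) = 1/8
check: Δy/Fy = (-713/400) / (-713/50) = 1/8 ✓

α = 1/8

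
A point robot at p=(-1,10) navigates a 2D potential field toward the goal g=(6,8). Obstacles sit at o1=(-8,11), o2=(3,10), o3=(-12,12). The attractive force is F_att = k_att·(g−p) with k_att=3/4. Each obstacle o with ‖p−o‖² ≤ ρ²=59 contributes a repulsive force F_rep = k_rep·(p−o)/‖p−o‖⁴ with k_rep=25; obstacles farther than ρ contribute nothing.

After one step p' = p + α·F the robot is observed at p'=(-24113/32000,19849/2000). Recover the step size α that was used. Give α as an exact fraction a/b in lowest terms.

F_att = 3/4·(g−p) = 3/4·(7,-2) = (5.2500,-1.5000)
o1: d²=50 ≤ ρ²=59; F_rep = 25·(7,-1)/50² = (0.0700,-0.0100)
o2: d²=16 ≤ ρ²=59; F_rep = 25·(-4,0)/16² = (-0.3906,0.0000)
o3: d²=125 > ρ²=59 → inactive
F = F_att + ΣF_rep = (4.9294,-1.5100)
Δp = p'−p = (0.2465,-0.0755); α = Δx/Fx = (7887/32000) / (7887/1600) = 1/20
check: Δy/Fy = (-151/2000) / (-151/100) = 1/20 ✓

α = 1/20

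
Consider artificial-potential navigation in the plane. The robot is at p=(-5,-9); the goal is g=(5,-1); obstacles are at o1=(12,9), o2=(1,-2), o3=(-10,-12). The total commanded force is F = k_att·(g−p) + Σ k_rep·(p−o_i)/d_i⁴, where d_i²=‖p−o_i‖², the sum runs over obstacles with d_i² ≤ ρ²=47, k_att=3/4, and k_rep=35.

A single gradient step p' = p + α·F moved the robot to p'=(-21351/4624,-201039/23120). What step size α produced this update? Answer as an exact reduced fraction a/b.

F_att = 3/4·(g−p) = 3/4·(10,8) = (7.5000,6.0000)
o1: d²=613 > ρ²=47 → inactive
o2: d²=85 > ρ²=47 → inactive
o3: d²=34 ≤ ρ²=47; F_rep = 35·(5,3)/34² = (0.1514,0.0908)
F = F_att + ΣF_rep = (7.6514,6.0908)
Δp = p'−p = (0.3826,0.3045); α = Δx/Fx = (1769/4624) / (8845/1156) = 1/20
check: Δy/Fy = (7041/23120) / (7041/1156) = 1/20 ✓

α = 1/20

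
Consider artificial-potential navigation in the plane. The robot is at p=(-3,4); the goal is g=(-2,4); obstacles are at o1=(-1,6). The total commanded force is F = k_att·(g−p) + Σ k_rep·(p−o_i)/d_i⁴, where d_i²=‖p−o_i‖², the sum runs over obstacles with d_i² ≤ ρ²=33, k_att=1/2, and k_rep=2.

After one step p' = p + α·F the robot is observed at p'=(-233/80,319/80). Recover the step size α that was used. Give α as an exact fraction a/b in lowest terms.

α = 1/5

F_att = 1/2·(g−p) = 1/2·(1,0) = (0.5000,0.0000)
o1: d²=8 ≤ ρ²=33; F_rep = 2·(-2,-2)/8² = (-0.0625,-0.0625)
F = F_att + ΣF_rep = (0.4375,-0.0625)
Δp = p'−p = (0.0875,-0.0125); α = Δx/Fx = (7/80) / (7/16) = 1/5
check: Δy/Fy = (-1/80) / (-1/16) = 1/5 ✓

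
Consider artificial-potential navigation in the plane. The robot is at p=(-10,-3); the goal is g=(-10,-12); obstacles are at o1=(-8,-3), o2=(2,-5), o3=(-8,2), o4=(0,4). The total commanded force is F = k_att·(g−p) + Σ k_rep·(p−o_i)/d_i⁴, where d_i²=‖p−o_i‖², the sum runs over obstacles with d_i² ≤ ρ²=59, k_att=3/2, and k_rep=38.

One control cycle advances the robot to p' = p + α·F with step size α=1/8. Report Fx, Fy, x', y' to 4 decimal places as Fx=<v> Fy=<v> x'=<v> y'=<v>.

F_att = 3/2·(g−p) = 3/2·(0,-9) = (0.0000,-13.5000)
o1: d²=4 ≤ ρ²=59; F_rep = 38·(-2,0)/4² = (-4.7500,0.0000)
o2: d²=148 > ρ²=59 → inactive
o3: d²=29 ≤ ρ²=59; F_rep = 38·(-2,-5)/29² = (-0.0904,-0.2259)
o4: d²=149 > ρ²=59 → inactive
F = F_att + ΣF_rep = (-4.8404,-13.7259)
p' = p + 1/8·F = (-10.6050,-4.7157)

Fx=-4.8404 Fy=-13.7259 x'=-10.6050 y'=-4.7157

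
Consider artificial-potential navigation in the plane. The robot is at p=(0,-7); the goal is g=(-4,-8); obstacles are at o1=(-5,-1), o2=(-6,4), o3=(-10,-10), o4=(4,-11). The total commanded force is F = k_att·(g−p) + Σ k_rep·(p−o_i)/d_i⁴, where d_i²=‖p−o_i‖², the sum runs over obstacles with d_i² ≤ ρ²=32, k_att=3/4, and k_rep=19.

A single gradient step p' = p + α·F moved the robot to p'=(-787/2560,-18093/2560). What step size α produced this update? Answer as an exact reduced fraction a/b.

α = 1/10

F_att = 3/4·(g−p) = 3/4·(-4,-1) = (-3.0000,-0.7500)
o1: d²=61 > ρ²=32 → inactive
o2: d²=157 > ρ²=32 → inactive
o3: d²=109 > ρ²=32 → inactive
o4: d²=32 ≤ ρ²=32; F_rep = 19·(-4,4)/32² = (-0.0742,0.0742)
F = F_att + ΣF_rep = (-3.0742,-0.6758)
Δp = p'−p = (-0.3074,-0.0676); α = Δx/Fx = (-787/2560) / (-787/256) = 1/10
check: Δy/Fy = (-173/2560) / (-173/256) = 1/10 ✓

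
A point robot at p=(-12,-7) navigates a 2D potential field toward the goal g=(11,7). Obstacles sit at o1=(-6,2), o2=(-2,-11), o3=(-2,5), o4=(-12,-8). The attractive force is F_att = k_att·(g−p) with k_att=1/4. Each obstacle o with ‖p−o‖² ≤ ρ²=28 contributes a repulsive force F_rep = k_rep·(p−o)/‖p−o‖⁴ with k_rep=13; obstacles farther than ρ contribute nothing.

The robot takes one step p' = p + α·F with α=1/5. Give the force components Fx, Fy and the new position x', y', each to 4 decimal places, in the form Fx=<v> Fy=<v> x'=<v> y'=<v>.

F_att = 1/4·(g−p) = 1/4·(23,14) = (5.7500,3.5000)
o1: d²=117 > ρ²=28 → inactive
o2: d²=116 > ρ²=28 → inactive
o3: d²=244 > ρ²=28 → inactive
o4: d²=1 ≤ ρ²=28; F_rep = 13·(0,1)/1² = (0.0000,13.0000)
F = F_att + ΣF_rep = (5.7500,16.5000)
p' = p + 1/5·F = (-10.8500,-3.7000)

Fx=5.7500 Fy=16.5000 x'=-10.8500 y'=-3.7000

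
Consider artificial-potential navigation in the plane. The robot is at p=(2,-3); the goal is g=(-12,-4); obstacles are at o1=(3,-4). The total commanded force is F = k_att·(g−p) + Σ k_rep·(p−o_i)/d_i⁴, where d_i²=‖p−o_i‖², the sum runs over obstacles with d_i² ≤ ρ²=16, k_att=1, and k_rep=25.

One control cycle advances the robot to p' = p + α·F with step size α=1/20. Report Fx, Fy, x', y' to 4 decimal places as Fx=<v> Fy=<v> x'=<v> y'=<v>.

F_att = 1·(g−p) = 1·(-14,-1) = (-14.0000,-1.0000)
o1: d²=2 ≤ ρ²=16; F_rep = 25·(-1,1)/2² = (-6.2500,6.2500)
F = F_att + ΣF_rep = (-20.2500,5.2500)
p' = p + 1/20·F = (0.9875,-2.7375)

Fx=-20.2500 Fy=5.2500 x'=0.9875 y'=-2.7375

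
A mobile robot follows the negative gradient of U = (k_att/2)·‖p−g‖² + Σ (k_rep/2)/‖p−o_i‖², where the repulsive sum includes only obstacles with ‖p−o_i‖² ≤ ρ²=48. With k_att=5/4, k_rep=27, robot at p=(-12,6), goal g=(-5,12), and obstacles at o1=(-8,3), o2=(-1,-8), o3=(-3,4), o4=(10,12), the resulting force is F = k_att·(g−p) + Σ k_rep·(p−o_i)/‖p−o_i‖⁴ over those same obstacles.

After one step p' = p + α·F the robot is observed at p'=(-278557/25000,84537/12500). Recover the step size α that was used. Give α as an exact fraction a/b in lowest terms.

F_att = 5/4·(g−p) = 5/4·(7,6) = (8.7500,7.5000)
o1: d²=25 ≤ ρ²=48; F_rep = 27·(-4,3)/25² = (-0.1728,0.1296)
o2: d²=317 > ρ²=48 → inactive
o3: d²=85 > ρ²=48 → inactive
o4: d²=520 > ρ²=48 → inactive
F = F_att + ΣF_rep = (8.5772,7.6296)
Δp = p'−p = (0.8577,0.7630); α = Δx/Fx = (21443/25000) / (21443/2500) = 1/10
check: Δy/Fy = (9537/12500) / (9537/1250) = 1/10 ✓

α = 1/10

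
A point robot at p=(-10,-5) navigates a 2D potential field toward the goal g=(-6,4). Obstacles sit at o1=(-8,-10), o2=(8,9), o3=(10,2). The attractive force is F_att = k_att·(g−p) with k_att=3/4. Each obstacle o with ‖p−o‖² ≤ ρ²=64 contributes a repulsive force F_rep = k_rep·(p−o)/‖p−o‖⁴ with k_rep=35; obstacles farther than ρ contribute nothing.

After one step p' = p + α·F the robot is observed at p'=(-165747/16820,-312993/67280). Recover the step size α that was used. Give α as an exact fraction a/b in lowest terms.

α = 1/20

F_att = 3/4·(g−p) = 3/4·(4,9) = (3.0000,6.7500)
o1: d²=29 ≤ ρ²=64; F_rep = 35·(-2,5)/29² = (-0.0832,0.2081)
o2: d²=520 > ρ²=64 → inactive
o3: d²=449 > ρ²=64 → inactive
F = F_att + ΣF_rep = (2.9168,6.9581)
Δp = p'−p = (0.1458,0.3479); α = Δx/Fx = (2453/16820) / (2453/841) = 1/20
check: Δy/Fy = (23407/67280) / (23407/3364) = 1/20 ✓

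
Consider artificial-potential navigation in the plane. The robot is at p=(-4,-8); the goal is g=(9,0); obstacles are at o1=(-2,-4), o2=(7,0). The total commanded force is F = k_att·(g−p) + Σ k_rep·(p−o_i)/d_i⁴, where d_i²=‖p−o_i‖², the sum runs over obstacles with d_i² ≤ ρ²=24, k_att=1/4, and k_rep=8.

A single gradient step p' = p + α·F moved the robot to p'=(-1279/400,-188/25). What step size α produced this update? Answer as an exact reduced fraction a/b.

F_att = 1/4·(g−p) = 1/4·(13,8) = (3.2500,2.0000)
o1: d²=20 ≤ ρ²=24; F_rep = 8·(-2,-4)/20² = (-0.0400,-0.0800)
o2: d²=185 > ρ²=24 → inactive
F = F_att + ΣF_rep = (3.2100,1.9200)
Δp = p'−p = (0.8025,0.4800); α = Δx/Fx = (321/400) / (321/100) = 1/4
check: Δy/Fy = (12/25) / (48/25) = 1/4 ✓

α = 1/4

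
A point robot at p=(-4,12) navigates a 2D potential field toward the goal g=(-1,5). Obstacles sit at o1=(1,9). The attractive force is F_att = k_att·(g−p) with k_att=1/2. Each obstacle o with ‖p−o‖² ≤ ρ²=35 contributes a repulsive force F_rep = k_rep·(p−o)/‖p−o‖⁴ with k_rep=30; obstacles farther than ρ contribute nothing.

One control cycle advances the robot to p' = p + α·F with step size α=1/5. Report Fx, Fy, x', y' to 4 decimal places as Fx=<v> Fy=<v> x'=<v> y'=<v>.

F_att = 1/2·(g−p) = 1/2·(3,-7) = (1.5000,-3.5000)
o1: d²=34 ≤ ρ²=35; F_rep = 30·(-5,3)/34² = (-0.1298,0.0779)
F = F_att + ΣF_rep = (1.3702,-3.4221)
p' = p + 1/5·F = (-3.7260,11.3156)

Fx=1.3702 Fy=-3.4221 x'=-3.7260 y'=11.3156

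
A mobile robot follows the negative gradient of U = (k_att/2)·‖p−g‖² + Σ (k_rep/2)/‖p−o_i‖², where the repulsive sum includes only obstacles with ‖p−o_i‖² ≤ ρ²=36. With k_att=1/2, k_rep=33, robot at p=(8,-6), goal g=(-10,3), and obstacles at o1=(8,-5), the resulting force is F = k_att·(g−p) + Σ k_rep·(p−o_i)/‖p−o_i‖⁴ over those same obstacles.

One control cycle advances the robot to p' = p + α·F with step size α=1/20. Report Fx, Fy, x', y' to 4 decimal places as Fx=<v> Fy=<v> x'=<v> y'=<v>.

Fx=-9.0000 Fy=-28.5000 x'=7.5500 y'=-7.4250

F_att = 1/2·(g−p) = 1/2·(-18,9) = (-9.0000,4.5000)
o1: d²=1 ≤ ρ²=36; F_rep = 33·(0,-1)/1² = (0.0000,-33.0000)
F = F_att + ΣF_rep = (-9.0000,-28.5000)
p' = p + 1/20·F = (7.5500,-7.4250)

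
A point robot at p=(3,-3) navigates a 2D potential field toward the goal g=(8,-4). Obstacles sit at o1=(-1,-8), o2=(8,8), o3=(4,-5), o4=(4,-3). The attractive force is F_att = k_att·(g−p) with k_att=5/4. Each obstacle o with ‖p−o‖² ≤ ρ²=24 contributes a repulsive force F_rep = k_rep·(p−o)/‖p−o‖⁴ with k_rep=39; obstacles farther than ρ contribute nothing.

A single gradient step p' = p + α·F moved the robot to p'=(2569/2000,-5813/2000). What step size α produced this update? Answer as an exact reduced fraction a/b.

F_att = 5/4·(g−p) = 5/4·(5,-1) = (6.2500,-1.2500)
o1: d²=41 > ρ²=24 → inactive
o2: d²=146 > ρ²=24 → inactive
o3: d²=5 ≤ ρ²=24; F_rep = 39·(-1,2)/5² = (-1.5600,3.1200)
o4: d²=1 ≤ ρ²=24; F_rep = 39·(-1,0)/1² = (-39.0000,0.0000)
F = F_att + ΣF_rep = (-34.3100,1.8700)
Δp = p'−p = (-1.7155,0.0935); α = Δx/Fx = (-3431/2000) / (-3431/100) = 1/20
check: Δy/Fy = (187/2000) / (187/100) = 1/20 ✓

α = 1/20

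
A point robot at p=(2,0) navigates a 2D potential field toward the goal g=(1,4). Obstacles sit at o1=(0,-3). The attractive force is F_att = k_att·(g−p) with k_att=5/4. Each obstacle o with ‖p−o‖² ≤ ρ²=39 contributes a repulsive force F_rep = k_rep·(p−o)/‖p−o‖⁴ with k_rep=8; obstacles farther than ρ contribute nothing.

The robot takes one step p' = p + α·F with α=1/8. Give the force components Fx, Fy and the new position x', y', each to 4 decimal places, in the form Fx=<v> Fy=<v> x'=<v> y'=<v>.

Fx=-1.1553 Fy=5.1420 x'=1.8556 y'=0.6428

F_att = 5/4·(g−p) = 5/4·(-1,4) = (-1.2500,5.0000)
o1: d²=13 ≤ ρ²=39; F_rep = 8·(2,3)/13² = (0.0947,0.1420)
F = F_att + ΣF_rep = (-1.1553,5.1420)
p' = p + 1/8·F = (1.8556,0.6428)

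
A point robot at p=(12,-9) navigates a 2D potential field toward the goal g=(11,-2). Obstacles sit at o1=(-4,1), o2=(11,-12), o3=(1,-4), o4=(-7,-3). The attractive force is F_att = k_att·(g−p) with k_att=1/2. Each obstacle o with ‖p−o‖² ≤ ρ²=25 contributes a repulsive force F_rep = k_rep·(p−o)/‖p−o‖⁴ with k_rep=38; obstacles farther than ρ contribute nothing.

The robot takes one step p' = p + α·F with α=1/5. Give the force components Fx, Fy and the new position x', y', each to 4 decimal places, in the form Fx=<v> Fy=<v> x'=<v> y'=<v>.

Fx=-0.1200 Fy=4.6400 x'=11.9760 y'=-8.0720

F_att = 1/2·(g−p) = 1/2·(-1,7) = (-0.5000,3.5000)
o1: d²=356 > ρ²=25 → inactive
o2: d²=10 ≤ ρ²=25; F_rep = 38·(1,3)/10² = (0.3800,1.1400)
o3: d²=146 > ρ²=25 → inactive
o4: d²=397 > ρ²=25 → inactive
F = F_att + ΣF_rep = (-0.1200,4.6400)
p' = p + 1/5·F = (11.9760,-8.0720)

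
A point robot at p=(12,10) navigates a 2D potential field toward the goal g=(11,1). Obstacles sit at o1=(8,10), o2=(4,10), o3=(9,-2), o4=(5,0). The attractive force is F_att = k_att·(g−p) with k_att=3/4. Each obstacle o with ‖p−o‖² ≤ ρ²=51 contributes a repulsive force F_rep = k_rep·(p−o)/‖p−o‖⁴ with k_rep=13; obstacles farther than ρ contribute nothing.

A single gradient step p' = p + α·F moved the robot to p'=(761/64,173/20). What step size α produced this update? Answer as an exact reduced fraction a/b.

F_att = 3/4·(g−p) = 3/4·(-1,-9) = (-0.7500,-6.7500)
o1: d²=16 ≤ ρ²=51; F_rep = 13·(4,0)/16² = (0.2031,0.0000)
o2: d²=64 > ρ²=51 → inactive
o3: d²=153 > ρ²=51 → inactive
o4: d²=149 > ρ²=51 → inactive
F = F_att + ΣF_rep = (-0.5469,-6.7500)
Δp = p'−p = (-0.1094,-1.3500); α = Δx/Fx = (-7/64) / (-35/64) = 1/5
check: Δy/Fy = (-27/20) / (-27/4) = 1/5 ✓

α = 1/5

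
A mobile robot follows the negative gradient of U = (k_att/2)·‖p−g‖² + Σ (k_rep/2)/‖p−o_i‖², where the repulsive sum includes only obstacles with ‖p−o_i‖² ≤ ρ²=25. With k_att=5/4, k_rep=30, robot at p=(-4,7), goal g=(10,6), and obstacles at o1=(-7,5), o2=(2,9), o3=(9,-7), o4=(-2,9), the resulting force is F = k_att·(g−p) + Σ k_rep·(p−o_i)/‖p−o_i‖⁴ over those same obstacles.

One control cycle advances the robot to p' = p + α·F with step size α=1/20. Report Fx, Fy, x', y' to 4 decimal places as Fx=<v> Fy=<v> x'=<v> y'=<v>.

Fx=17.0950 Fy=-1.8325 x'=-3.1452 y'=6.9084

F_att = 5/4·(g−p) = 5/4·(14,-1) = (17.5000,-1.2500)
o1: d²=13 ≤ ρ²=25; F_rep = 30·(3,2)/13² = (0.5325,0.3550)
o2: d²=40 > ρ²=25 → inactive
o3: d²=365 > ρ²=25 → inactive
o4: d²=8 ≤ ρ²=25; F_rep = 30·(-2,-2)/8² = (-0.9375,-0.9375)
F = F_att + ΣF_rep = (17.0950,-1.8325)
p' = p + 1/20·F = (-3.1452,6.9084)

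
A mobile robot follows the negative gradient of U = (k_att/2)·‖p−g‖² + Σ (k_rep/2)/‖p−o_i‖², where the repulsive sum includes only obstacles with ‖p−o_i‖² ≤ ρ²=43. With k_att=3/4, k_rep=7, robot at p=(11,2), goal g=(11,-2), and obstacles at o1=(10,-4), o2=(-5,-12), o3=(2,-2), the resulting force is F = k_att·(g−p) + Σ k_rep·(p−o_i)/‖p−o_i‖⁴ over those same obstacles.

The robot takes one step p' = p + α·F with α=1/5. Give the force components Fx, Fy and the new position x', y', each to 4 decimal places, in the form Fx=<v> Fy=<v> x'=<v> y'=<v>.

Fx=0.0051 Fy=-2.9693 x'=11.0010 y'=1.4061

F_att = 3/4·(g−p) = 3/4·(0,-4) = (0.0000,-3.0000)
o1: d²=37 ≤ ρ²=43; F_rep = 7·(1,6)/37² = (0.0051,0.0307)
o2: d²=452 > ρ²=43 → inactive
o3: d²=97 > ρ²=43 → inactive
F = F_att + ΣF_rep = (0.0051,-2.9693)
p' = p + 1/5·F = (11.0010,1.4061)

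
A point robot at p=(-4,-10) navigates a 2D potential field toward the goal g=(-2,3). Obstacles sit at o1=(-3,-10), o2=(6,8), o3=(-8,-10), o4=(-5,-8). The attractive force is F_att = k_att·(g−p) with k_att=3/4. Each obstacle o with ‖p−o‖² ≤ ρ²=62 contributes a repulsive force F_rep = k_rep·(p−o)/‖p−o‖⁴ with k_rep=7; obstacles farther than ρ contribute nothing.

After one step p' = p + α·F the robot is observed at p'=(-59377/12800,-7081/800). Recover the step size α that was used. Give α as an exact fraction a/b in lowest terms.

F_att = 3/4·(g−p) = 3/4·(2,13) = (1.5000,9.7500)
o1: d²=1 ≤ ρ²=62; F_rep = 7·(-1,0)/1² = (-7.0000,0.0000)
o2: d²=424 > ρ²=62 → inactive
o3: d²=16 ≤ ρ²=62; F_rep = 7·(4,0)/16² = (0.1094,0.0000)
o4: d²=5 ≤ ρ²=62; F_rep = 7·(1,-2)/5² = (0.2800,-0.5600)
F = F_att + ΣF_rep = (-5.1106,9.1900)
Δp = p'−p = (-0.6388,1.1487); α = Δx/Fx = (-8177/12800) / (-8177/1600) = 1/8
check: Δy/Fy = (919/800) / (919/100) = 1/8 ✓

α = 1/8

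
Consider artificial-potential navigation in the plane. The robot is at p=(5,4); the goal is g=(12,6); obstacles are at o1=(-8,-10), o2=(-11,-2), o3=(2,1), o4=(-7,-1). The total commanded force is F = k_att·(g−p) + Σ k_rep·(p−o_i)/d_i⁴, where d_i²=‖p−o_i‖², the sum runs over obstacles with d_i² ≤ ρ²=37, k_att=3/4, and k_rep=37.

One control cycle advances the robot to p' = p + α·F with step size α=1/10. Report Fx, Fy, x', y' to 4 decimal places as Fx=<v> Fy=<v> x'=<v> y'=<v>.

Fx=5.5926 Fy=1.8426 x'=5.5593 y'=4.1843

F_att = 3/4·(g−p) = 3/4·(7,2) = (5.2500,1.5000)
o1: d²=365 > ρ²=37 → inactive
o2: d²=292 > ρ²=37 → inactive
o3: d²=18 ≤ ρ²=37; F_rep = 37·(3,3)/18² = (0.3426,0.3426)
o4: d²=169 > ρ²=37 → inactive
F = F_att + ΣF_rep = (5.5926,1.8426)
p' = p + 1/10·F = (5.5593,4.1843)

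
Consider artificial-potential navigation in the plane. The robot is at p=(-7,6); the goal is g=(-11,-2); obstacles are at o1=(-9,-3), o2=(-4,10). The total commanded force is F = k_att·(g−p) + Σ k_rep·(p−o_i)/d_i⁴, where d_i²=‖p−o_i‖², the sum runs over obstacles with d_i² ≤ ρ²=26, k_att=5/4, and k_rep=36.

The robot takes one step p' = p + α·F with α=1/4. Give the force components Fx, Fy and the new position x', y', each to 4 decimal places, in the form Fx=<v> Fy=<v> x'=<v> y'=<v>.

F_att = 5/4·(g−p) = 5/4·(-4,-8) = (-5.0000,-10.0000)
o1: d²=85 > ρ²=26 → inactive
o2: d²=25 ≤ ρ²=26; F_rep = 36·(-3,-4)/25² = (-0.1728,-0.2304)
F = F_att + ΣF_rep = (-5.1728,-10.2304)
p' = p + 1/4·F = (-8.2932,3.4424)

Fx=-5.1728 Fy=-10.2304 x'=-8.2932 y'=3.4424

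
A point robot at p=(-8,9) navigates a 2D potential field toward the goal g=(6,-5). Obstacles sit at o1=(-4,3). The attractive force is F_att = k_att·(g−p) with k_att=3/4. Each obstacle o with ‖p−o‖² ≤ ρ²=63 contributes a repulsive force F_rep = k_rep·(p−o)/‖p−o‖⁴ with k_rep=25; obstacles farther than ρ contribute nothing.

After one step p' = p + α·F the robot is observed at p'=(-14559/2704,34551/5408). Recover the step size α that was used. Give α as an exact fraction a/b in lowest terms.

α = 1/4

F_att = 3/4·(g−p) = 3/4·(14,-14) = (10.5000,-10.5000)
o1: d²=52 ≤ ρ²=63; F_rep = 25·(-4,6)/52² = (-0.0370,0.0555)
F = F_att + ΣF_rep = (10.4630,-10.4445)
Δp = p'−p = (2.6158,-2.6111); α = Δx/Fx = (7073/2704) / (7073/676) = 1/4
check: Δy/Fy = (-14121/5408) / (-14121/1352) = 1/4 ✓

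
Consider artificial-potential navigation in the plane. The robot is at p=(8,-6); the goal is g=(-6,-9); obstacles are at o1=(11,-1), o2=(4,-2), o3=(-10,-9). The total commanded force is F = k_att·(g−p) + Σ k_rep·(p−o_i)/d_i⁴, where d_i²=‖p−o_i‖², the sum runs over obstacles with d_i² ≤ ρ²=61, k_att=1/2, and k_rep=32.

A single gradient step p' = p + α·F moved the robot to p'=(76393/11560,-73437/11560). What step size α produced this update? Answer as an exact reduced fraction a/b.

F_att = 1/2·(g−p) = 1/2·(-14,-3) = (-7.0000,-1.5000)
o1: d²=34 ≤ ρ²=61; F_rep = 32·(-3,-5)/34² = (-0.0830,-0.1384)
o2: d²=32 ≤ ρ²=61; F_rep = 32·(4,-4)/32² = (0.1250,-0.1250)
o3: d²=333 > ρ²=61 → inactive
F = F_att + ΣF_rep = (-6.9580,-1.7634)
Δp = p'−p = (-1.3916,-0.3527); α = Δx/Fx = (-16087/11560) / (-16087/2312) = 1/5
check: Δy/Fy = (-4077/11560) / (-4077/2312) = 1/5 ✓

α = 1/5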